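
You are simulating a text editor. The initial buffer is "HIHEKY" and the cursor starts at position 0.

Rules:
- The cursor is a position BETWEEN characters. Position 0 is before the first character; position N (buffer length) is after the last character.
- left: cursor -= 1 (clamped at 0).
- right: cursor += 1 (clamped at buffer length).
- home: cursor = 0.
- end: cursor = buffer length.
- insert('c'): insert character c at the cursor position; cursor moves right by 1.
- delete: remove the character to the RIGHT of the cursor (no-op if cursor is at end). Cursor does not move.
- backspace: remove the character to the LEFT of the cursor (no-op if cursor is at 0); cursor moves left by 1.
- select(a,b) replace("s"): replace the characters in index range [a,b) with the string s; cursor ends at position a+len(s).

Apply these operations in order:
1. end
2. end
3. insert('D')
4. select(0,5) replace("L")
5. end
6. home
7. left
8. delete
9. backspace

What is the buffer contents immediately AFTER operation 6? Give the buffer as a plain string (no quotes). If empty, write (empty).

Answer: LYD

Derivation:
After op 1 (end): buf='HIHEKY' cursor=6
After op 2 (end): buf='HIHEKY' cursor=6
After op 3 (insert('D')): buf='HIHEKYD' cursor=7
After op 4 (select(0,5) replace("L")): buf='LYD' cursor=1
After op 5 (end): buf='LYD' cursor=3
After op 6 (home): buf='LYD' cursor=0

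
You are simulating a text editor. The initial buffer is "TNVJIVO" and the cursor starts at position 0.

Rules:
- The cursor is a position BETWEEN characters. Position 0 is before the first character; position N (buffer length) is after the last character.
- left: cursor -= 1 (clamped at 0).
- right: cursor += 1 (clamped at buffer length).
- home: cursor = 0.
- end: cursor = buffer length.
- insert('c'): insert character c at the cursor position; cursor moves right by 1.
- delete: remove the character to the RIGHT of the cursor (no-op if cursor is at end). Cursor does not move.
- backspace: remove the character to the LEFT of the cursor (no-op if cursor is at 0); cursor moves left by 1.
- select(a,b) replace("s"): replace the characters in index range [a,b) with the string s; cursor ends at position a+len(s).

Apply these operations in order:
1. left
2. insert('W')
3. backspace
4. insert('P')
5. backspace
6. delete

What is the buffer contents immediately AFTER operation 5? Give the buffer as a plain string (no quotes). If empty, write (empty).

Answer: TNVJIVO

Derivation:
After op 1 (left): buf='TNVJIVO' cursor=0
After op 2 (insert('W')): buf='WTNVJIVO' cursor=1
After op 3 (backspace): buf='TNVJIVO' cursor=0
After op 4 (insert('P')): buf='PTNVJIVO' cursor=1
After op 5 (backspace): buf='TNVJIVO' cursor=0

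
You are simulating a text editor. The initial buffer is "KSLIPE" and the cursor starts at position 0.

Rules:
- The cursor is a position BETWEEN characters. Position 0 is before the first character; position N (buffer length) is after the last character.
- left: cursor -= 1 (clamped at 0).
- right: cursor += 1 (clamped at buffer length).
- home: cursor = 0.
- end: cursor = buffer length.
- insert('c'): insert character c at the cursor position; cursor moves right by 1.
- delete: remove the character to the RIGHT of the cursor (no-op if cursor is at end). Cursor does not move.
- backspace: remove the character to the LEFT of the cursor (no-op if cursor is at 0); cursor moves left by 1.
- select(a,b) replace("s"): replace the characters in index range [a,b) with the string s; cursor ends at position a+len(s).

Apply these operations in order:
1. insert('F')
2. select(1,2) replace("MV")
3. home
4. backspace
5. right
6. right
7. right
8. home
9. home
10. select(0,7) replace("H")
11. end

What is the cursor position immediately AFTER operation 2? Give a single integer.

After op 1 (insert('F')): buf='FKSLIPE' cursor=1
After op 2 (select(1,2) replace("MV")): buf='FMVSLIPE' cursor=3

Answer: 3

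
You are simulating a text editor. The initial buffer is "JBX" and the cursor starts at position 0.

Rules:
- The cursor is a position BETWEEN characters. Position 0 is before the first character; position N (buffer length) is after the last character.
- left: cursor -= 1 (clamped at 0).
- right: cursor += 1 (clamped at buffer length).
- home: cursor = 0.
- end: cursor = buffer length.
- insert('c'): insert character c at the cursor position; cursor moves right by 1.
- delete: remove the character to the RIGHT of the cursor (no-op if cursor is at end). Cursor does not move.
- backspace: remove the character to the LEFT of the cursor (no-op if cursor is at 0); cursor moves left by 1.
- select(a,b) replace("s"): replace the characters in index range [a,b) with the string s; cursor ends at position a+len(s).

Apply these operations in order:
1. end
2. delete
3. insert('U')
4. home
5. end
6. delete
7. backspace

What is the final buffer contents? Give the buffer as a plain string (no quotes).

After op 1 (end): buf='JBX' cursor=3
After op 2 (delete): buf='JBX' cursor=3
After op 3 (insert('U')): buf='JBXU' cursor=4
After op 4 (home): buf='JBXU' cursor=0
After op 5 (end): buf='JBXU' cursor=4
After op 6 (delete): buf='JBXU' cursor=4
After op 7 (backspace): buf='JBX' cursor=3

Answer: JBX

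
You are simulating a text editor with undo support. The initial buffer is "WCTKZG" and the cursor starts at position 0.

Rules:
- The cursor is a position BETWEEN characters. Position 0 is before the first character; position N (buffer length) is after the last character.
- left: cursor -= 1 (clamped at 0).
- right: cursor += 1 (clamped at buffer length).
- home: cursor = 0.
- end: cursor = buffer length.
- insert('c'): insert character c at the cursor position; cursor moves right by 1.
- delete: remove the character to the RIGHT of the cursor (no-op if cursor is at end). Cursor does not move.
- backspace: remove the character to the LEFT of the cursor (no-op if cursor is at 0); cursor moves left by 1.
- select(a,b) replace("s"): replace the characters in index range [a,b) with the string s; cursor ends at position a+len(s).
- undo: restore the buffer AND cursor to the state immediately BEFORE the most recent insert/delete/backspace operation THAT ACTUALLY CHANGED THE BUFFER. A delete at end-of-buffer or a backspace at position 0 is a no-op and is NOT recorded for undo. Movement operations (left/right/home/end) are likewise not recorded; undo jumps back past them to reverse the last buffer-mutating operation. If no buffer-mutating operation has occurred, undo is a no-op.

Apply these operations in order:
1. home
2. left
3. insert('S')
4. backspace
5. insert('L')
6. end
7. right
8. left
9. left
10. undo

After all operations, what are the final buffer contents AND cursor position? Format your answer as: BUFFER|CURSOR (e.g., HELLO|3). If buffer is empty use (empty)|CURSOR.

After op 1 (home): buf='WCTKZG' cursor=0
After op 2 (left): buf='WCTKZG' cursor=0
After op 3 (insert('S')): buf='SWCTKZG' cursor=1
After op 4 (backspace): buf='WCTKZG' cursor=0
After op 5 (insert('L')): buf='LWCTKZG' cursor=1
After op 6 (end): buf='LWCTKZG' cursor=7
After op 7 (right): buf='LWCTKZG' cursor=7
After op 8 (left): buf='LWCTKZG' cursor=6
After op 9 (left): buf='LWCTKZG' cursor=5
After op 10 (undo): buf='WCTKZG' cursor=0

Answer: WCTKZG|0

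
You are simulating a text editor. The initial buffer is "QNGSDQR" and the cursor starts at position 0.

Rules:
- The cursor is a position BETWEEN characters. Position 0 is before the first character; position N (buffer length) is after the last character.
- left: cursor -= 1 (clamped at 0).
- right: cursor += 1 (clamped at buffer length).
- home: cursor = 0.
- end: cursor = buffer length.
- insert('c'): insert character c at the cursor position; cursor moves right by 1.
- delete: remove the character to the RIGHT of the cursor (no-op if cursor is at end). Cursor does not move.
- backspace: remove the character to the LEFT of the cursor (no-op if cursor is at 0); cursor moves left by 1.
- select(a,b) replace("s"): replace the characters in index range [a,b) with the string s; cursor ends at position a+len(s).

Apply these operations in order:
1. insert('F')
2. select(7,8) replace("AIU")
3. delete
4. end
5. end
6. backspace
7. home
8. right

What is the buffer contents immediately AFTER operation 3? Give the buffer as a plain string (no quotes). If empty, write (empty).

Answer: FQNGSDQAIU

Derivation:
After op 1 (insert('F')): buf='FQNGSDQR' cursor=1
After op 2 (select(7,8) replace("AIU")): buf='FQNGSDQAIU' cursor=10
After op 3 (delete): buf='FQNGSDQAIU' cursor=10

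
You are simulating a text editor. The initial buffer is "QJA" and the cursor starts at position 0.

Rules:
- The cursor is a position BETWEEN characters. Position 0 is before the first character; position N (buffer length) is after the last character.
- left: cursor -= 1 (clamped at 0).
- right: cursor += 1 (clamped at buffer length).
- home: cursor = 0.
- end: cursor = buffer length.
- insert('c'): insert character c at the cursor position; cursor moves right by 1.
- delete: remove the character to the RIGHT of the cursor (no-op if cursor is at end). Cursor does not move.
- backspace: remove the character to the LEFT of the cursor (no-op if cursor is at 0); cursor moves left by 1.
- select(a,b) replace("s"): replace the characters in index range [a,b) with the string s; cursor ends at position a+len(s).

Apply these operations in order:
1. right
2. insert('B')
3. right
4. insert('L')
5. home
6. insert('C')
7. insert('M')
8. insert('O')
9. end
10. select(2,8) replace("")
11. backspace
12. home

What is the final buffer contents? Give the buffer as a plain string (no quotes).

Answer: C

Derivation:
After op 1 (right): buf='QJA' cursor=1
After op 2 (insert('B')): buf='QBJA' cursor=2
After op 3 (right): buf='QBJA' cursor=3
After op 4 (insert('L')): buf='QBJLA' cursor=4
After op 5 (home): buf='QBJLA' cursor=0
After op 6 (insert('C')): buf='CQBJLA' cursor=1
After op 7 (insert('M')): buf='CMQBJLA' cursor=2
After op 8 (insert('O')): buf='CMOQBJLA' cursor=3
After op 9 (end): buf='CMOQBJLA' cursor=8
After op 10 (select(2,8) replace("")): buf='CM' cursor=2
After op 11 (backspace): buf='C' cursor=1
After op 12 (home): buf='C' cursor=0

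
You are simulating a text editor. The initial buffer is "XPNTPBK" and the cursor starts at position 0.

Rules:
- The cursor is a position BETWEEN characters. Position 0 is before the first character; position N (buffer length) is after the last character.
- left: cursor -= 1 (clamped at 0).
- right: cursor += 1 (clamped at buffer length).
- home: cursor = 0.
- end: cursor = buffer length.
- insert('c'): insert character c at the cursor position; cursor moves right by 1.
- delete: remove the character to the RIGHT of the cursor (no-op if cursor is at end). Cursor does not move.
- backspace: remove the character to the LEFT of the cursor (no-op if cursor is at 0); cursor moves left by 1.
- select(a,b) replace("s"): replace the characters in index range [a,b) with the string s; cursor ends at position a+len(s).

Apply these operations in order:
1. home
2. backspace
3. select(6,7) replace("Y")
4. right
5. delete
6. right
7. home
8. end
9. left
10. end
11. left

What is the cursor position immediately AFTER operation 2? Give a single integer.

After op 1 (home): buf='XPNTPBK' cursor=0
After op 2 (backspace): buf='XPNTPBK' cursor=0

Answer: 0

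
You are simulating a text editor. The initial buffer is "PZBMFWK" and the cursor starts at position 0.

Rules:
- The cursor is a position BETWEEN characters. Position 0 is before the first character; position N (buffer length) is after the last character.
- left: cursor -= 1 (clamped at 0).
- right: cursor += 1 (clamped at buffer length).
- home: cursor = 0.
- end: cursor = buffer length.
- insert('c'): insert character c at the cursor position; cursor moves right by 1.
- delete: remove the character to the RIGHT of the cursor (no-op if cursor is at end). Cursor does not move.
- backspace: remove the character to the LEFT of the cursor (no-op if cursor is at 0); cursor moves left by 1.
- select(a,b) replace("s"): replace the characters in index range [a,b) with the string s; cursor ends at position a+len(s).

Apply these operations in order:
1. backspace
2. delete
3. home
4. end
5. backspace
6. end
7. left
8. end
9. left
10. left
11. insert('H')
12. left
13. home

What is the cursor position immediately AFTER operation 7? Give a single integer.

Answer: 4

Derivation:
After op 1 (backspace): buf='PZBMFWK' cursor=0
After op 2 (delete): buf='ZBMFWK' cursor=0
After op 3 (home): buf='ZBMFWK' cursor=0
After op 4 (end): buf='ZBMFWK' cursor=6
After op 5 (backspace): buf='ZBMFW' cursor=5
After op 6 (end): buf='ZBMFW' cursor=5
After op 7 (left): buf='ZBMFW' cursor=4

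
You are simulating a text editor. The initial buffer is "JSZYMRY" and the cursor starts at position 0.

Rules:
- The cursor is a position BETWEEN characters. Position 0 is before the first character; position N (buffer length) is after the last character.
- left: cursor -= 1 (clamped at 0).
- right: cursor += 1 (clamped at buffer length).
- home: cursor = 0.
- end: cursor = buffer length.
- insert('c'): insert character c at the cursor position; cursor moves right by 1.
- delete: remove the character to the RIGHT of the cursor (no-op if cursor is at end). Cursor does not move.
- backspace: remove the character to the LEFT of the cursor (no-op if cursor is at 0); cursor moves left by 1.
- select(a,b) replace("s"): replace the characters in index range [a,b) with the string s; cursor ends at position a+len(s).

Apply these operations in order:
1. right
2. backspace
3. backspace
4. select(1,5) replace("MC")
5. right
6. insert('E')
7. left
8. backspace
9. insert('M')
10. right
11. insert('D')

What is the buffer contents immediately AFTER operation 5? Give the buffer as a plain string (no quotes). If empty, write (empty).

Answer: SMCY

Derivation:
After op 1 (right): buf='JSZYMRY' cursor=1
After op 2 (backspace): buf='SZYMRY' cursor=0
After op 3 (backspace): buf='SZYMRY' cursor=0
After op 4 (select(1,5) replace("MC")): buf='SMCY' cursor=3
After op 5 (right): buf='SMCY' cursor=4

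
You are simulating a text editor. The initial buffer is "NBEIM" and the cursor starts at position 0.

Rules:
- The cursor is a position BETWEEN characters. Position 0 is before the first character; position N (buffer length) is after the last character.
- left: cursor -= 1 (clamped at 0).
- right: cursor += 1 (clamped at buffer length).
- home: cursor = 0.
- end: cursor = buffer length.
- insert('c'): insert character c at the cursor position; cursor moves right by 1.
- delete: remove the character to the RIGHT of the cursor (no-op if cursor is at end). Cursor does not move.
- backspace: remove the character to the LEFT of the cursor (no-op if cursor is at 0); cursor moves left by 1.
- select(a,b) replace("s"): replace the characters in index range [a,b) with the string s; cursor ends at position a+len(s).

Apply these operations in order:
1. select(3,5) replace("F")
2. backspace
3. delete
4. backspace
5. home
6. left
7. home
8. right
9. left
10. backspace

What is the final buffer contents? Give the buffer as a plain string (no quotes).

Answer: NB

Derivation:
After op 1 (select(3,5) replace("F")): buf='NBEF' cursor=4
After op 2 (backspace): buf='NBE' cursor=3
After op 3 (delete): buf='NBE' cursor=3
After op 4 (backspace): buf='NB' cursor=2
After op 5 (home): buf='NB' cursor=0
After op 6 (left): buf='NB' cursor=0
After op 7 (home): buf='NB' cursor=0
After op 8 (right): buf='NB' cursor=1
After op 9 (left): buf='NB' cursor=0
After op 10 (backspace): buf='NB' cursor=0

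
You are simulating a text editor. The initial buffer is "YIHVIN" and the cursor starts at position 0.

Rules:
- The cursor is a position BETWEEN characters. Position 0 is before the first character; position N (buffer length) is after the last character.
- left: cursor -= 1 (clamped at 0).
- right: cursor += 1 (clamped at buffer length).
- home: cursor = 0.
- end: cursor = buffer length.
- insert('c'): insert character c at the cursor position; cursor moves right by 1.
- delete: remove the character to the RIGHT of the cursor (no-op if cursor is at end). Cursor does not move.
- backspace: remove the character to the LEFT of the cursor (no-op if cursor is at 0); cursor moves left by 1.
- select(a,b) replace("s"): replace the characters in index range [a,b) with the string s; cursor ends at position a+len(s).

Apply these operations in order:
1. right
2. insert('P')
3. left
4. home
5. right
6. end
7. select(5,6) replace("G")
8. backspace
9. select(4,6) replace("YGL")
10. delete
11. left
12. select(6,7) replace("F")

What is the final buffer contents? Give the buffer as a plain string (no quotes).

After op 1 (right): buf='YIHVIN' cursor=1
After op 2 (insert('P')): buf='YPIHVIN' cursor=2
After op 3 (left): buf='YPIHVIN' cursor=1
After op 4 (home): buf='YPIHVIN' cursor=0
After op 5 (right): buf='YPIHVIN' cursor=1
After op 6 (end): buf='YPIHVIN' cursor=7
After op 7 (select(5,6) replace("G")): buf='YPIHVGN' cursor=6
After op 8 (backspace): buf='YPIHVN' cursor=5
After op 9 (select(4,6) replace("YGL")): buf='YPIHYGL' cursor=7
After op 10 (delete): buf='YPIHYGL' cursor=7
After op 11 (left): buf='YPIHYGL' cursor=6
After op 12 (select(6,7) replace("F")): buf='YPIHYGF' cursor=7

Answer: YPIHYGF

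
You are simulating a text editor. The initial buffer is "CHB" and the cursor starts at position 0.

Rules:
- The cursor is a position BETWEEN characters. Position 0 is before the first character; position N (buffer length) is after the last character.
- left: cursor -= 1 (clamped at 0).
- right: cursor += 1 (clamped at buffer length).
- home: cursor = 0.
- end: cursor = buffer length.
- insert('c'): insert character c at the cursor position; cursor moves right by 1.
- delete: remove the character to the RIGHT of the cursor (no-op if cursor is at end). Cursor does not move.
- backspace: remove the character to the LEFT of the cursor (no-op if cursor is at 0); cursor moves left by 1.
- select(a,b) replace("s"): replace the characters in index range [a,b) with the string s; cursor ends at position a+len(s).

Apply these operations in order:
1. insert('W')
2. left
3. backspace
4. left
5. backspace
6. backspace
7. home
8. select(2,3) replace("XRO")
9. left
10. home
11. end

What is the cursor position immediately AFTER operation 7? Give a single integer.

After op 1 (insert('W')): buf='WCHB' cursor=1
After op 2 (left): buf='WCHB' cursor=0
After op 3 (backspace): buf='WCHB' cursor=0
After op 4 (left): buf='WCHB' cursor=0
After op 5 (backspace): buf='WCHB' cursor=0
After op 6 (backspace): buf='WCHB' cursor=0
After op 7 (home): buf='WCHB' cursor=0

Answer: 0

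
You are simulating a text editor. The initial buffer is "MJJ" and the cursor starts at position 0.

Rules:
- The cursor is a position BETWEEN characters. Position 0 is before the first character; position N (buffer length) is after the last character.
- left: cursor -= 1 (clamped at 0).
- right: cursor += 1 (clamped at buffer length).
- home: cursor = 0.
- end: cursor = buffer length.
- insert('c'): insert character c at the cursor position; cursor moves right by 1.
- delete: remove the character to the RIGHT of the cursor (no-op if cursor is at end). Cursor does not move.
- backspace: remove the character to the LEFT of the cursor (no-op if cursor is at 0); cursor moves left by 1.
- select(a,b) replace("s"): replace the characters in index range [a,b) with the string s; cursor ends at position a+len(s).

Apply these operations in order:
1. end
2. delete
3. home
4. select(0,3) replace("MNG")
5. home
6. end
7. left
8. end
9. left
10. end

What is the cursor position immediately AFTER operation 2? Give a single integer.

After op 1 (end): buf='MJJ' cursor=3
After op 2 (delete): buf='MJJ' cursor=3

Answer: 3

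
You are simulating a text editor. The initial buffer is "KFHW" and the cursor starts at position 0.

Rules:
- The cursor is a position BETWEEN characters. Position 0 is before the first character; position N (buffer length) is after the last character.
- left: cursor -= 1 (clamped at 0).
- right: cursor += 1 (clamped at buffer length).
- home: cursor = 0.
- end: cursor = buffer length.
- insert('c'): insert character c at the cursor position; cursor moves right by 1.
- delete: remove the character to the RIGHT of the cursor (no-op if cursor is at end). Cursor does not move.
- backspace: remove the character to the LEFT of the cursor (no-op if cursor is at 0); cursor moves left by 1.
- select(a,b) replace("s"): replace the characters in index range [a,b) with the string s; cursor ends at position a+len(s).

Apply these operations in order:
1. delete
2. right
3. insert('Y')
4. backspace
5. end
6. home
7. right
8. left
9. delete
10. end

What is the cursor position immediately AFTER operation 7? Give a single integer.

Answer: 1

Derivation:
After op 1 (delete): buf='FHW' cursor=0
After op 2 (right): buf='FHW' cursor=1
After op 3 (insert('Y')): buf='FYHW' cursor=2
After op 4 (backspace): buf='FHW' cursor=1
After op 5 (end): buf='FHW' cursor=3
After op 6 (home): buf='FHW' cursor=0
After op 7 (right): buf='FHW' cursor=1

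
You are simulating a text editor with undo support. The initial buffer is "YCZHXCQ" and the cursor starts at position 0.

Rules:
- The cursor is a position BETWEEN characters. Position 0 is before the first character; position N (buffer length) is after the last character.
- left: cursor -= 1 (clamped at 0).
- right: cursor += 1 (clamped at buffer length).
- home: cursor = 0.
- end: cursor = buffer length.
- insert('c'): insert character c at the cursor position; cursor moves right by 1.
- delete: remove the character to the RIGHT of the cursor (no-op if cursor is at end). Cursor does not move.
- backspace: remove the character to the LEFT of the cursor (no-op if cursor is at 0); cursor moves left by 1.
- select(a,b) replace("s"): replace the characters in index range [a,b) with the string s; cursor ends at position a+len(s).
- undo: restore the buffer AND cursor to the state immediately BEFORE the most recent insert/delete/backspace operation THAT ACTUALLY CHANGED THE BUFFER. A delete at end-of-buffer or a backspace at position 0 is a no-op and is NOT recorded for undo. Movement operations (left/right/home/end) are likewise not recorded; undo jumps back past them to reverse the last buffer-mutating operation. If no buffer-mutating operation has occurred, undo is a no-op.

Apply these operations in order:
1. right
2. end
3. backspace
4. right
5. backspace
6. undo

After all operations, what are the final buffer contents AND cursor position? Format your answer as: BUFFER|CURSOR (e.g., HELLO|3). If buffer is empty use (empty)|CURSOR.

After op 1 (right): buf='YCZHXCQ' cursor=1
After op 2 (end): buf='YCZHXCQ' cursor=7
After op 3 (backspace): buf='YCZHXC' cursor=6
After op 4 (right): buf='YCZHXC' cursor=6
After op 5 (backspace): buf='YCZHX' cursor=5
After op 6 (undo): buf='YCZHXC' cursor=6

Answer: YCZHXC|6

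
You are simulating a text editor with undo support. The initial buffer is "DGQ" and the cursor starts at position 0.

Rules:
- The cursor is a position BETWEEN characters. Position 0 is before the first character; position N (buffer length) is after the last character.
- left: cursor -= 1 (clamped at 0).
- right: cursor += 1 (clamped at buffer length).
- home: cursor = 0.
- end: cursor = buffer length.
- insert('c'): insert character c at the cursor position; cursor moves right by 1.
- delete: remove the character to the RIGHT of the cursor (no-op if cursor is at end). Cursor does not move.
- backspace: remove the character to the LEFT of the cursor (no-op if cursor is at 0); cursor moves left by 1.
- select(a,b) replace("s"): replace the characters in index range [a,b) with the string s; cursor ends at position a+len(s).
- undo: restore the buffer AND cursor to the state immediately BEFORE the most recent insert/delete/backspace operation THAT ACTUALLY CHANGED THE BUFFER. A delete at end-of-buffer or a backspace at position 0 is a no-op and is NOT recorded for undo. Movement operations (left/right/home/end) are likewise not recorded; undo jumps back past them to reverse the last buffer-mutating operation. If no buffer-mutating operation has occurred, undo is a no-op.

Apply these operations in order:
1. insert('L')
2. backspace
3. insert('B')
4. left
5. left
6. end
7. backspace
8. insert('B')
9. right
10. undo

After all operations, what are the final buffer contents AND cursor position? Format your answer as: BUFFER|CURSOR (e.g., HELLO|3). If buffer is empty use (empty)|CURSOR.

After op 1 (insert('L')): buf='LDGQ' cursor=1
After op 2 (backspace): buf='DGQ' cursor=0
After op 3 (insert('B')): buf='BDGQ' cursor=1
After op 4 (left): buf='BDGQ' cursor=0
After op 5 (left): buf='BDGQ' cursor=0
After op 6 (end): buf='BDGQ' cursor=4
After op 7 (backspace): buf='BDG' cursor=3
After op 8 (insert('B')): buf='BDGB' cursor=4
After op 9 (right): buf='BDGB' cursor=4
After op 10 (undo): buf='BDG' cursor=3

Answer: BDG|3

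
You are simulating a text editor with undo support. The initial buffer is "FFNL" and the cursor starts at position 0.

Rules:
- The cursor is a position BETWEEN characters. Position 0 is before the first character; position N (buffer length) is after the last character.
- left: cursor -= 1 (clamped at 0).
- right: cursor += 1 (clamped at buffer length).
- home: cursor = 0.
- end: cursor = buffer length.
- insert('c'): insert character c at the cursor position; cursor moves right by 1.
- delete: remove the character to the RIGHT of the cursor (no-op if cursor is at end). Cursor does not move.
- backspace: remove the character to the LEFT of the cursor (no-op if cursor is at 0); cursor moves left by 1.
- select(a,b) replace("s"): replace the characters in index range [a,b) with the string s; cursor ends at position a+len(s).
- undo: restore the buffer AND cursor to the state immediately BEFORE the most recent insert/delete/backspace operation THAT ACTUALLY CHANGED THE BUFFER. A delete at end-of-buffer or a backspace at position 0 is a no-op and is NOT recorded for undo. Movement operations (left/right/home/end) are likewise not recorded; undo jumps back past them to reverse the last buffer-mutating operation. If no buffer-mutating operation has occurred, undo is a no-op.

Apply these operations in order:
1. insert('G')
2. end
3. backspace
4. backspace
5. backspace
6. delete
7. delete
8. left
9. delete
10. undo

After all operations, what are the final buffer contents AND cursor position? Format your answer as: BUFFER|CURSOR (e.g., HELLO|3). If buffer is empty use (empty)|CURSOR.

After op 1 (insert('G')): buf='GFFNL' cursor=1
After op 2 (end): buf='GFFNL' cursor=5
After op 3 (backspace): buf='GFFN' cursor=4
After op 4 (backspace): buf='GFF' cursor=3
After op 5 (backspace): buf='GF' cursor=2
After op 6 (delete): buf='GF' cursor=2
After op 7 (delete): buf='GF' cursor=2
After op 8 (left): buf='GF' cursor=1
After op 9 (delete): buf='G' cursor=1
After op 10 (undo): buf='GF' cursor=1

Answer: GF|1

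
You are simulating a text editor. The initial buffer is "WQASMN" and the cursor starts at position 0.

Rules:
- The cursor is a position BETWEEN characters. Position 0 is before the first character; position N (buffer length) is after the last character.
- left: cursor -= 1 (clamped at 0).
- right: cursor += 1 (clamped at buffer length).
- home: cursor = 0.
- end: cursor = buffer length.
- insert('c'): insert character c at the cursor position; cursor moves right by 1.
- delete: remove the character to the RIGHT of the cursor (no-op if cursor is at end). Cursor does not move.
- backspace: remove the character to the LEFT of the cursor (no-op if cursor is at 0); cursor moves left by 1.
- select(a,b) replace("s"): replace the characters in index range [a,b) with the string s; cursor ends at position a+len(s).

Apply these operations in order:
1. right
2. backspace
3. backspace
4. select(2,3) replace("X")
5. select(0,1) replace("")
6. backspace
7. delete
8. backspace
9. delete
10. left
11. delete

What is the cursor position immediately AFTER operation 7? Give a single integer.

After op 1 (right): buf='WQASMN' cursor=1
After op 2 (backspace): buf='QASMN' cursor=0
After op 3 (backspace): buf='QASMN' cursor=0
After op 4 (select(2,3) replace("X")): buf='QAXMN' cursor=3
After op 5 (select(0,1) replace("")): buf='AXMN' cursor=0
After op 6 (backspace): buf='AXMN' cursor=0
After op 7 (delete): buf='XMN' cursor=0

Answer: 0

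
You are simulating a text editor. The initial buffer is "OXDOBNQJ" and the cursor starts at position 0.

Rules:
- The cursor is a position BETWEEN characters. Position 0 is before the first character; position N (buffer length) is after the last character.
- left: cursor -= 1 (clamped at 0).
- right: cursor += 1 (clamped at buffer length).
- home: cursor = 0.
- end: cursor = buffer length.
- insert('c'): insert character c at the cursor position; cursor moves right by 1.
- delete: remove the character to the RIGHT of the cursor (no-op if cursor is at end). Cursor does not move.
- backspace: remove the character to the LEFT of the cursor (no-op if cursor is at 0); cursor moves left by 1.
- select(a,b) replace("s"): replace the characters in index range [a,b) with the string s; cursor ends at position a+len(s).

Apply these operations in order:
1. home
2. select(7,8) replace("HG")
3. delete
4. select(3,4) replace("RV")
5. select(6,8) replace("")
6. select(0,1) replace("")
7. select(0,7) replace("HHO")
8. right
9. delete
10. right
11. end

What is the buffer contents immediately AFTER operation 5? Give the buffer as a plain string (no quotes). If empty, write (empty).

After op 1 (home): buf='OXDOBNQJ' cursor=0
After op 2 (select(7,8) replace("HG")): buf='OXDOBNQHG' cursor=9
After op 3 (delete): buf='OXDOBNQHG' cursor=9
After op 4 (select(3,4) replace("RV")): buf='OXDRVBNQHG' cursor=5
After op 5 (select(6,8) replace("")): buf='OXDRVBHG' cursor=6

Answer: OXDRVBHG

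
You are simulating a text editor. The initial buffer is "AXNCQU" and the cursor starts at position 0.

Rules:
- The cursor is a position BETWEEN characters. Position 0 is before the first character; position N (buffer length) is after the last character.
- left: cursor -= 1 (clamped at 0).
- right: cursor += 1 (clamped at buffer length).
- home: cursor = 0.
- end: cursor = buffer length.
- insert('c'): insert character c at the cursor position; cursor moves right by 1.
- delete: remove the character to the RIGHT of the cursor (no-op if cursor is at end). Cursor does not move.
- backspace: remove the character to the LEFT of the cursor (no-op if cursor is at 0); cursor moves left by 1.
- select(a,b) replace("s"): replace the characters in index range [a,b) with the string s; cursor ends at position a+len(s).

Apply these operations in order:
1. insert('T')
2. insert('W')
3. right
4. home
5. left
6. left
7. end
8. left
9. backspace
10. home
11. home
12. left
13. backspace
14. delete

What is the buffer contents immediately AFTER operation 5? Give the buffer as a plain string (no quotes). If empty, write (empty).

After op 1 (insert('T')): buf='TAXNCQU' cursor=1
After op 2 (insert('W')): buf='TWAXNCQU' cursor=2
After op 3 (right): buf='TWAXNCQU' cursor=3
After op 4 (home): buf='TWAXNCQU' cursor=0
After op 5 (left): buf='TWAXNCQU' cursor=0

Answer: TWAXNCQU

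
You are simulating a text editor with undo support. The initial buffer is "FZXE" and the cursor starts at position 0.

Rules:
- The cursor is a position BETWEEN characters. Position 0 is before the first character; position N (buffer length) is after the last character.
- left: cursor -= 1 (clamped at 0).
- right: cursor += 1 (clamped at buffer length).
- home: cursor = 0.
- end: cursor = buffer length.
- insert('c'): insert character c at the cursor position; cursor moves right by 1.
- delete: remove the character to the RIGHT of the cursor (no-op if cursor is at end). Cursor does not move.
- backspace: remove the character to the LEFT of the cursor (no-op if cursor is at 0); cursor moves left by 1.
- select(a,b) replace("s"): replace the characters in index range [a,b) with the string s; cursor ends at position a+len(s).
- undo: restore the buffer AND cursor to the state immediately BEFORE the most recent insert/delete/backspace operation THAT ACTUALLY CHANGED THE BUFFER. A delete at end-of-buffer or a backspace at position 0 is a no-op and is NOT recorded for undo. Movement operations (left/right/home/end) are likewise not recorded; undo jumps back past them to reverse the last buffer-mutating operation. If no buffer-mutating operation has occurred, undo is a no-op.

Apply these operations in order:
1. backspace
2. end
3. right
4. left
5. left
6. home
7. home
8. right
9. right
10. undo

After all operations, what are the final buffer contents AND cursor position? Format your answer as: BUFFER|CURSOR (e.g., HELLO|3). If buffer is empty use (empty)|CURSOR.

After op 1 (backspace): buf='FZXE' cursor=0
After op 2 (end): buf='FZXE' cursor=4
After op 3 (right): buf='FZXE' cursor=4
After op 4 (left): buf='FZXE' cursor=3
After op 5 (left): buf='FZXE' cursor=2
After op 6 (home): buf='FZXE' cursor=0
After op 7 (home): buf='FZXE' cursor=0
After op 8 (right): buf='FZXE' cursor=1
After op 9 (right): buf='FZXE' cursor=2
After op 10 (undo): buf='FZXE' cursor=2

Answer: FZXE|2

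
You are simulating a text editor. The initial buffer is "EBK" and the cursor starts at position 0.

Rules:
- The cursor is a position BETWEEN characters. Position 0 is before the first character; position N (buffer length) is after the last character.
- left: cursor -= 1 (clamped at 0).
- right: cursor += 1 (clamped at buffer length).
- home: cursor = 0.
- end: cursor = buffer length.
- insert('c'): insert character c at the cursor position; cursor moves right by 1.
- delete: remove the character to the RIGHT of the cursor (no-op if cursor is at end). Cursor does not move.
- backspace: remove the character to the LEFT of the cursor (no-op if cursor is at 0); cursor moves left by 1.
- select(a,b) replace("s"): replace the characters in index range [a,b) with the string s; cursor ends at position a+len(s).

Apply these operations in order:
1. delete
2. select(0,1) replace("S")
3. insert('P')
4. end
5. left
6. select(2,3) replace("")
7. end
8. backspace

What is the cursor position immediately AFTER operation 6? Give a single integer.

After op 1 (delete): buf='BK' cursor=0
After op 2 (select(0,1) replace("S")): buf='SK' cursor=1
After op 3 (insert('P')): buf='SPK' cursor=2
After op 4 (end): buf='SPK' cursor=3
After op 5 (left): buf='SPK' cursor=2
After op 6 (select(2,3) replace("")): buf='SP' cursor=2

Answer: 2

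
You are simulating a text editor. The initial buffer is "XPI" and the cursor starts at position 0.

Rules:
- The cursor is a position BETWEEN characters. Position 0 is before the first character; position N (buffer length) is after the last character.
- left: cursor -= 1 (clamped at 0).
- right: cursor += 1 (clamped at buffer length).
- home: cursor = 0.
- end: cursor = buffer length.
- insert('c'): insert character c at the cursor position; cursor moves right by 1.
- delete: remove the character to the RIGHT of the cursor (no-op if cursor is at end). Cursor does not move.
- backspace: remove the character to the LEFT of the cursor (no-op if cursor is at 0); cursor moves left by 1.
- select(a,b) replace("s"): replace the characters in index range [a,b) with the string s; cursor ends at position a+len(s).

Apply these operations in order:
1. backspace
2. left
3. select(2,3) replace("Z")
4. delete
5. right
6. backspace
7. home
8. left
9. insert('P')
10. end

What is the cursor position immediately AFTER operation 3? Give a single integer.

Answer: 3

Derivation:
After op 1 (backspace): buf='XPI' cursor=0
After op 2 (left): buf='XPI' cursor=0
After op 3 (select(2,3) replace("Z")): buf='XPZ' cursor=3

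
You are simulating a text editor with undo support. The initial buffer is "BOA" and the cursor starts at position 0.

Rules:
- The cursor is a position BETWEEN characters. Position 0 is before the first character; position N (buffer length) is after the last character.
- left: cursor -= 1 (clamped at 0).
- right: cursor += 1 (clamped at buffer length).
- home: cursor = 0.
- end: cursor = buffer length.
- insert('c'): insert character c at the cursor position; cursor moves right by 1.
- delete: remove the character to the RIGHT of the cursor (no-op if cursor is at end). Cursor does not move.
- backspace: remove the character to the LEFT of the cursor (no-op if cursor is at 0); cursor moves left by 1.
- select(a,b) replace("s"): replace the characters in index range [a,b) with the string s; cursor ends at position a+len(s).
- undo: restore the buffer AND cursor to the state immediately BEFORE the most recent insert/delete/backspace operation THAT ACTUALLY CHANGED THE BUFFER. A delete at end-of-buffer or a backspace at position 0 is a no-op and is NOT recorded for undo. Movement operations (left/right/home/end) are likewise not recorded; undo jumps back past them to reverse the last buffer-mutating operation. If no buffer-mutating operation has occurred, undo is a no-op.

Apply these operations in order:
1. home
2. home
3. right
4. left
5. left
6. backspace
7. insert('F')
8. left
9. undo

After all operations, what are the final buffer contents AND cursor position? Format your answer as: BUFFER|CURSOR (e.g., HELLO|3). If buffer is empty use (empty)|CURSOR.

Answer: BOA|0

Derivation:
After op 1 (home): buf='BOA' cursor=0
After op 2 (home): buf='BOA' cursor=0
After op 3 (right): buf='BOA' cursor=1
After op 4 (left): buf='BOA' cursor=0
After op 5 (left): buf='BOA' cursor=0
After op 6 (backspace): buf='BOA' cursor=0
After op 7 (insert('F')): buf='FBOA' cursor=1
After op 8 (left): buf='FBOA' cursor=0
After op 9 (undo): buf='BOA' cursor=0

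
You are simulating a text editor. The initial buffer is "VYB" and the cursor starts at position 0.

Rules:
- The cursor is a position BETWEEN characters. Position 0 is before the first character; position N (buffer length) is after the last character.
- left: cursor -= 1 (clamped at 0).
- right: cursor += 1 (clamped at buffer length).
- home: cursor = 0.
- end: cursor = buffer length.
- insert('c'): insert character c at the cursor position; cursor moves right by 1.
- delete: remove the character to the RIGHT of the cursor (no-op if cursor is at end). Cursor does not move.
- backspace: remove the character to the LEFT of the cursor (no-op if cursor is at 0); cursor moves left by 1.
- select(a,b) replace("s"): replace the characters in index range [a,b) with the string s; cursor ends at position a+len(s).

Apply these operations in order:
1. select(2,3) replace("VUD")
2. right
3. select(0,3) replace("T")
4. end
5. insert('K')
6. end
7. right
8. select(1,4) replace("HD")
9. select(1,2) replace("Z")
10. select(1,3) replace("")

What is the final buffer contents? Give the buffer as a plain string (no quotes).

Answer: T

Derivation:
After op 1 (select(2,3) replace("VUD")): buf='VYVUD' cursor=5
After op 2 (right): buf='VYVUD' cursor=5
After op 3 (select(0,3) replace("T")): buf='TUD' cursor=1
After op 4 (end): buf='TUD' cursor=3
After op 5 (insert('K')): buf='TUDK' cursor=4
After op 6 (end): buf='TUDK' cursor=4
After op 7 (right): buf='TUDK' cursor=4
After op 8 (select(1,4) replace("HD")): buf='THD' cursor=3
After op 9 (select(1,2) replace("Z")): buf='TZD' cursor=2
After op 10 (select(1,3) replace("")): buf='T' cursor=1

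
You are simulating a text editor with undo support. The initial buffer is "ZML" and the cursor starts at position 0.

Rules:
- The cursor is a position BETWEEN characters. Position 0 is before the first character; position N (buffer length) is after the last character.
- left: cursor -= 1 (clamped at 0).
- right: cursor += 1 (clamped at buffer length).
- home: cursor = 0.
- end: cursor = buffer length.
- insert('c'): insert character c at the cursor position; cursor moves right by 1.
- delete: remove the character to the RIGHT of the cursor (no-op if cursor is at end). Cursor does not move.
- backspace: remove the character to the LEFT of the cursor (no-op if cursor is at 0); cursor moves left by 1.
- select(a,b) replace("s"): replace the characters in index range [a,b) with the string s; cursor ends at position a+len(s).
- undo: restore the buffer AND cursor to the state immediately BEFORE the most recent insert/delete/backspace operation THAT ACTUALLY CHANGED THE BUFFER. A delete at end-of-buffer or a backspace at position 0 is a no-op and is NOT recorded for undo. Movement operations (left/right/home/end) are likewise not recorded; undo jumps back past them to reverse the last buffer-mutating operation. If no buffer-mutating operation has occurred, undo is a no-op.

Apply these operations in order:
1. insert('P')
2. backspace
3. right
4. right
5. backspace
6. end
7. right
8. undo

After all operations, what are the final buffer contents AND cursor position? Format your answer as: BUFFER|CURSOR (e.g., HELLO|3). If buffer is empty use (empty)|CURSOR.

Answer: ZML|2

Derivation:
After op 1 (insert('P')): buf='PZML' cursor=1
After op 2 (backspace): buf='ZML' cursor=0
After op 3 (right): buf='ZML' cursor=1
After op 4 (right): buf='ZML' cursor=2
After op 5 (backspace): buf='ZL' cursor=1
After op 6 (end): buf='ZL' cursor=2
After op 7 (right): buf='ZL' cursor=2
After op 8 (undo): buf='ZML' cursor=2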